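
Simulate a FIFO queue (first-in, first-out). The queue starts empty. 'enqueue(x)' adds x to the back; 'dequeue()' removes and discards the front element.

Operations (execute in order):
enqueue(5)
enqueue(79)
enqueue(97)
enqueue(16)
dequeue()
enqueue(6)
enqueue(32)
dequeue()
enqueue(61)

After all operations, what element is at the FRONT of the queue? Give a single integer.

enqueue(5): queue = [5]
enqueue(79): queue = [5, 79]
enqueue(97): queue = [5, 79, 97]
enqueue(16): queue = [5, 79, 97, 16]
dequeue(): queue = [79, 97, 16]
enqueue(6): queue = [79, 97, 16, 6]
enqueue(32): queue = [79, 97, 16, 6, 32]
dequeue(): queue = [97, 16, 6, 32]
enqueue(61): queue = [97, 16, 6, 32, 61]

Answer: 97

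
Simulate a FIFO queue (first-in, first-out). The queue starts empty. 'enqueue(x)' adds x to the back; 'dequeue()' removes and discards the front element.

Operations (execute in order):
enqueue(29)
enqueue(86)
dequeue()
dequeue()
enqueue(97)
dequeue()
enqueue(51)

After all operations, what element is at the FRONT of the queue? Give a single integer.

Answer: 51

Derivation:
enqueue(29): queue = [29]
enqueue(86): queue = [29, 86]
dequeue(): queue = [86]
dequeue(): queue = []
enqueue(97): queue = [97]
dequeue(): queue = []
enqueue(51): queue = [51]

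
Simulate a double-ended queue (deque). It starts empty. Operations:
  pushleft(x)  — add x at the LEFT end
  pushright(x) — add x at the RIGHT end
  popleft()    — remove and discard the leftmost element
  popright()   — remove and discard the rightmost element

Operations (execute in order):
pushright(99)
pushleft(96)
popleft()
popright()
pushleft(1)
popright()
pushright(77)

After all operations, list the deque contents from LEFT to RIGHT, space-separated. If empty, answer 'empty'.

pushright(99): [99]
pushleft(96): [96, 99]
popleft(): [99]
popright(): []
pushleft(1): [1]
popright(): []
pushright(77): [77]

Answer: 77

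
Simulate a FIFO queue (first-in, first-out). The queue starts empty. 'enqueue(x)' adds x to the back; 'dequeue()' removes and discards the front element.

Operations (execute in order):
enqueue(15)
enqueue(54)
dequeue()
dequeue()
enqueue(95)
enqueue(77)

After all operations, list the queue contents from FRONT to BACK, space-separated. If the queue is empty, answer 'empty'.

Answer: 95 77

Derivation:
enqueue(15): [15]
enqueue(54): [15, 54]
dequeue(): [54]
dequeue(): []
enqueue(95): [95]
enqueue(77): [95, 77]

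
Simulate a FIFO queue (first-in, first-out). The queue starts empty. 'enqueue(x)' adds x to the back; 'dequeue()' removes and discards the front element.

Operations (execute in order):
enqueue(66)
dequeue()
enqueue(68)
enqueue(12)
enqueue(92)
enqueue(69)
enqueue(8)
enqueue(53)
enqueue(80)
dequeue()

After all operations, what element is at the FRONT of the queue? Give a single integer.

Answer: 12

Derivation:
enqueue(66): queue = [66]
dequeue(): queue = []
enqueue(68): queue = [68]
enqueue(12): queue = [68, 12]
enqueue(92): queue = [68, 12, 92]
enqueue(69): queue = [68, 12, 92, 69]
enqueue(8): queue = [68, 12, 92, 69, 8]
enqueue(53): queue = [68, 12, 92, 69, 8, 53]
enqueue(80): queue = [68, 12, 92, 69, 8, 53, 80]
dequeue(): queue = [12, 92, 69, 8, 53, 80]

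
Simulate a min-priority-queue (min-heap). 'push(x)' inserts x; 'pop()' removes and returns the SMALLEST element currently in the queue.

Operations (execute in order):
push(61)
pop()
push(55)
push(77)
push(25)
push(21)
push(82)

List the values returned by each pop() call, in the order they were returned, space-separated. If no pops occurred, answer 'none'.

push(61): heap contents = [61]
pop() → 61: heap contents = []
push(55): heap contents = [55]
push(77): heap contents = [55, 77]
push(25): heap contents = [25, 55, 77]
push(21): heap contents = [21, 25, 55, 77]
push(82): heap contents = [21, 25, 55, 77, 82]

Answer: 61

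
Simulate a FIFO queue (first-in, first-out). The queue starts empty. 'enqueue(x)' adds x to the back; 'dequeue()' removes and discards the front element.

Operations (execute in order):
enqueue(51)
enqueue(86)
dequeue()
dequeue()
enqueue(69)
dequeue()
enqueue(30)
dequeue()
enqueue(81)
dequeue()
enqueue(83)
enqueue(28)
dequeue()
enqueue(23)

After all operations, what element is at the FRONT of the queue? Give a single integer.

enqueue(51): queue = [51]
enqueue(86): queue = [51, 86]
dequeue(): queue = [86]
dequeue(): queue = []
enqueue(69): queue = [69]
dequeue(): queue = []
enqueue(30): queue = [30]
dequeue(): queue = []
enqueue(81): queue = [81]
dequeue(): queue = []
enqueue(83): queue = [83]
enqueue(28): queue = [83, 28]
dequeue(): queue = [28]
enqueue(23): queue = [28, 23]

Answer: 28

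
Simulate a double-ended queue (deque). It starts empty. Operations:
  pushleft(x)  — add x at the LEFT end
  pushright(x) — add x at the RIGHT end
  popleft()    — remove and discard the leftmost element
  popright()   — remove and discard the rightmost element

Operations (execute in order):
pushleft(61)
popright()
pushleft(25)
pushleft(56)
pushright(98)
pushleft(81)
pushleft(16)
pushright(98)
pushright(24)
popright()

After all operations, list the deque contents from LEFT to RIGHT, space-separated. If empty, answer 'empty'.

Answer: 16 81 56 25 98 98

Derivation:
pushleft(61): [61]
popright(): []
pushleft(25): [25]
pushleft(56): [56, 25]
pushright(98): [56, 25, 98]
pushleft(81): [81, 56, 25, 98]
pushleft(16): [16, 81, 56, 25, 98]
pushright(98): [16, 81, 56, 25, 98, 98]
pushright(24): [16, 81, 56, 25, 98, 98, 24]
popright(): [16, 81, 56, 25, 98, 98]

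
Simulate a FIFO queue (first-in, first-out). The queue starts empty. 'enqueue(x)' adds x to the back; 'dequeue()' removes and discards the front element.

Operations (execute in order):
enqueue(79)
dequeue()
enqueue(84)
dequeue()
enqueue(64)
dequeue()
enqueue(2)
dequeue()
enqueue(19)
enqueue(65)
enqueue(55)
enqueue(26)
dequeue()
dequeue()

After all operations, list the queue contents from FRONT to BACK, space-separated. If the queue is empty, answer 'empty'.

Answer: 55 26

Derivation:
enqueue(79): [79]
dequeue(): []
enqueue(84): [84]
dequeue(): []
enqueue(64): [64]
dequeue(): []
enqueue(2): [2]
dequeue(): []
enqueue(19): [19]
enqueue(65): [19, 65]
enqueue(55): [19, 65, 55]
enqueue(26): [19, 65, 55, 26]
dequeue(): [65, 55, 26]
dequeue(): [55, 26]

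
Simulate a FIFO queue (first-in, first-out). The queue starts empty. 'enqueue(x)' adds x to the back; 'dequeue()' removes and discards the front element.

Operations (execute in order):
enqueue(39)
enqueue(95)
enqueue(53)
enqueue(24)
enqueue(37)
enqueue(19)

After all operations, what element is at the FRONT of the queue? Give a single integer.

enqueue(39): queue = [39]
enqueue(95): queue = [39, 95]
enqueue(53): queue = [39, 95, 53]
enqueue(24): queue = [39, 95, 53, 24]
enqueue(37): queue = [39, 95, 53, 24, 37]
enqueue(19): queue = [39, 95, 53, 24, 37, 19]

Answer: 39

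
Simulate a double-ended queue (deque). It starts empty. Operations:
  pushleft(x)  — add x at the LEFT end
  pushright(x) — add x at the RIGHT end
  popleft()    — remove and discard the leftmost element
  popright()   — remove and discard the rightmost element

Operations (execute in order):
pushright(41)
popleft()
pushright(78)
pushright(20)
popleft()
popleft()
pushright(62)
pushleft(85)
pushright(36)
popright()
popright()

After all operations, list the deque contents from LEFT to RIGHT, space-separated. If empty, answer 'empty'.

Answer: 85

Derivation:
pushright(41): [41]
popleft(): []
pushright(78): [78]
pushright(20): [78, 20]
popleft(): [20]
popleft(): []
pushright(62): [62]
pushleft(85): [85, 62]
pushright(36): [85, 62, 36]
popright(): [85, 62]
popright(): [85]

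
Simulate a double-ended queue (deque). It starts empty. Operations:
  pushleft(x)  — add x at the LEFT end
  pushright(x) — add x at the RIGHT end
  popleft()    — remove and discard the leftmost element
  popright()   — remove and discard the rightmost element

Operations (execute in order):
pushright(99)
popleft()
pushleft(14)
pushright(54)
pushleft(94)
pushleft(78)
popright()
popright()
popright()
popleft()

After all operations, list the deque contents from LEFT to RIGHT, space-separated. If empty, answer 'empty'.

pushright(99): [99]
popleft(): []
pushleft(14): [14]
pushright(54): [14, 54]
pushleft(94): [94, 14, 54]
pushleft(78): [78, 94, 14, 54]
popright(): [78, 94, 14]
popright(): [78, 94]
popright(): [78]
popleft(): []

Answer: empty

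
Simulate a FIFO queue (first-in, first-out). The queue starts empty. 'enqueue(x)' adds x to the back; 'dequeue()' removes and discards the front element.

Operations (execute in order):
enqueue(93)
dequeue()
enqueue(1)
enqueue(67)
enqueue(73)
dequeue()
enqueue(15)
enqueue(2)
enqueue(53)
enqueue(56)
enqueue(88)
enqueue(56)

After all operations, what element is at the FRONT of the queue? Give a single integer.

Answer: 67

Derivation:
enqueue(93): queue = [93]
dequeue(): queue = []
enqueue(1): queue = [1]
enqueue(67): queue = [1, 67]
enqueue(73): queue = [1, 67, 73]
dequeue(): queue = [67, 73]
enqueue(15): queue = [67, 73, 15]
enqueue(2): queue = [67, 73, 15, 2]
enqueue(53): queue = [67, 73, 15, 2, 53]
enqueue(56): queue = [67, 73, 15, 2, 53, 56]
enqueue(88): queue = [67, 73, 15, 2, 53, 56, 88]
enqueue(56): queue = [67, 73, 15, 2, 53, 56, 88, 56]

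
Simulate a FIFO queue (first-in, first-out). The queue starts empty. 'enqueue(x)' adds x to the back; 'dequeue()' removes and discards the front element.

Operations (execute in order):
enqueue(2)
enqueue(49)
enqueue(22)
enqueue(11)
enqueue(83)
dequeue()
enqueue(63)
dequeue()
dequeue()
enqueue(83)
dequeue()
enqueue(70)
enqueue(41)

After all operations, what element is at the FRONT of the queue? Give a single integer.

enqueue(2): queue = [2]
enqueue(49): queue = [2, 49]
enqueue(22): queue = [2, 49, 22]
enqueue(11): queue = [2, 49, 22, 11]
enqueue(83): queue = [2, 49, 22, 11, 83]
dequeue(): queue = [49, 22, 11, 83]
enqueue(63): queue = [49, 22, 11, 83, 63]
dequeue(): queue = [22, 11, 83, 63]
dequeue(): queue = [11, 83, 63]
enqueue(83): queue = [11, 83, 63, 83]
dequeue(): queue = [83, 63, 83]
enqueue(70): queue = [83, 63, 83, 70]
enqueue(41): queue = [83, 63, 83, 70, 41]

Answer: 83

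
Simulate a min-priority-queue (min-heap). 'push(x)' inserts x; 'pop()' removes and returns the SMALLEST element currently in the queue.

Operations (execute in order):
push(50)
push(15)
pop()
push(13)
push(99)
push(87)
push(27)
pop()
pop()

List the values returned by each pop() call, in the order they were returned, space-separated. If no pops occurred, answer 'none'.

Answer: 15 13 27

Derivation:
push(50): heap contents = [50]
push(15): heap contents = [15, 50]
pop() → 15: heap contents = [50]
push(13): heap contents = [13, 50]
push(99): heap contents = [13, 50, 99]
push(87): heap contents = [13, 50, 87, 99]
push(27): heap contents = [13, 27, 50, 87, 99]
pop() → 13: heap contents = [27, 50, 87, 99]
pop() → 27: heap contents = [50, 87, 99]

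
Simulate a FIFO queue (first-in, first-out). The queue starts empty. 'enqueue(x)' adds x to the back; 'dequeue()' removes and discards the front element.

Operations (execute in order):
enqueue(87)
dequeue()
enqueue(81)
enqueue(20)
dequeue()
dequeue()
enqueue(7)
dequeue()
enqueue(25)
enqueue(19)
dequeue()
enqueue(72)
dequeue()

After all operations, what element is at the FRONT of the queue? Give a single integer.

enqueue(87): queue = [87]
dequeue(): queue = []
enqueue(81): queue = [81]
enqueue(20): queue = [81, 20]
dequeue(): queue = [20]
dequeue(): queue = []
enqueue(7): queue = [7]
dequeue(): queue = []
enqueue(25): queue = [25]
enqueue(19): queue = [25, 19]
dequeue(): queue = [19]
enqueue(72): queue = [19, 72]
dequeue(): queue = [72]

Answer: 72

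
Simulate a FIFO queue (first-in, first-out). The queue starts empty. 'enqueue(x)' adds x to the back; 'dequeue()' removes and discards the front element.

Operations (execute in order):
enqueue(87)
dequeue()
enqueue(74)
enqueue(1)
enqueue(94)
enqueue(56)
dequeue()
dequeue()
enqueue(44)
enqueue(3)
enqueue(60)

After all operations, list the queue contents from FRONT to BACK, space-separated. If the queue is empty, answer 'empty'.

enqueue(87): [87]
dequeue(): []
enqueue(74): [74]
enqueue(1): [74, 1]
enqueue(94): [74, 1, 94]
enqueue(56): [74, 1, 94, 56]
dequeue(): [1, 94, 56]
dequeue(): [94, 56]
enqueue(44): [94, 56, 44]
enqueue(3): [94, 56, 44, 3]
enqueue(60): [94, 56, 44, 3, 60]

Answer: 94 56 44 3 60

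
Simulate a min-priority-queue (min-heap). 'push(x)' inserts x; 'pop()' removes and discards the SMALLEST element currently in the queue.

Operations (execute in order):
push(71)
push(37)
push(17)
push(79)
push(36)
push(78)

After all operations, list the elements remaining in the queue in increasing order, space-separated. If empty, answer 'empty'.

Answer: 17 36 37 71 78 79

Derivation:
push(71): heap contents = [71]
push(37): heap contents = [37, 71]
push(17): heap contents = [17, 37, 71]
push(79): heap contents = [17, 37, 71, 79]
push(36): heap contents = [17, 36, 37, 71, 79]
push(78): heap contents = [17, 36, 37, 71, 78, 79]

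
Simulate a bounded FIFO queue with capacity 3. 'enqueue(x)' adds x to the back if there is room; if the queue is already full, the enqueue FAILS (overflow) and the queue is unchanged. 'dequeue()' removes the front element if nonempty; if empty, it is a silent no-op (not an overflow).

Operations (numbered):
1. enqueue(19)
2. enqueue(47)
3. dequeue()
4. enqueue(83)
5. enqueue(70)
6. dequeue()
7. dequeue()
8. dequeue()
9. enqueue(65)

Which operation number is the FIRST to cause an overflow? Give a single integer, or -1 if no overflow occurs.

1. enqueue(19): size=1
2. enqueue(47): size=2
3. dequeue(): size=1
4. enqueue(83): size=2
5. enqueue(70): size=3
6. dequeue(): size=2
7. dequeue(): size=1
8. dequeue(): size=0
9. enqueue(65): size=1

Answer: -1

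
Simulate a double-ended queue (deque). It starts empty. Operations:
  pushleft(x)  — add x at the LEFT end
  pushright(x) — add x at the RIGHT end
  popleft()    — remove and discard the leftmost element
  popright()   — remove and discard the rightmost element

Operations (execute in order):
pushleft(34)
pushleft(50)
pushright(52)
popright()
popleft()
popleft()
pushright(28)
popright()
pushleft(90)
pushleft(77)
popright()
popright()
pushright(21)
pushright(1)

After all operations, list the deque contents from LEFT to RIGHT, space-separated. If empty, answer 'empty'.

pushleft(34): [34]
pushleft(50): [50, 34]
pushright(52): [50, 34, 52]
popright(): [50, 34]
popleft(): [34]
popleft(): []
pushright(28): [28]
popright(): []
pushleft(90): [90]
pushleft(77): [77, 90]
popright(): [77]
popright(): []
pushright(21): [21]
pushright(1): [21, 1]

Answer: 21 1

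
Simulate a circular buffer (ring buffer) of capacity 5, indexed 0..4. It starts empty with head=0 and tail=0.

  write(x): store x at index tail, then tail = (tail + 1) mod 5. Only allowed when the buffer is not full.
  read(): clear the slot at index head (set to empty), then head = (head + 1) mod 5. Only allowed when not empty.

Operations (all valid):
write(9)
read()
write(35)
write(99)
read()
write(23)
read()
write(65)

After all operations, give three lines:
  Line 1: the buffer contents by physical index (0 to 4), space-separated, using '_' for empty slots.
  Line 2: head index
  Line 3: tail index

Answer: _ _ _ 23 65
3
0

Derivation:
write(9): buf=[9 _ _ _ _], head=0, tail=1, size=1
read(): buf=[_ _ _ _ _], head=1, tail=1, size=0
write(35): buf=[_ 35 _ _ _], head=1, tail=2, size=1
write(99): buf=[_ 35 99 _ _], head=1, tail=3, size=2
read(): buf=[_ _ 99 _ _], head=2, tail=3, size=1
write(23): buf=[_ _ 99 23 _], head=2, tail=4, size=2
read(): buf=[_ _ _ 23 _], head=3, tail=4, size=1
write(65): buf=[_ _ _ 23 65], head=3, tail=0, size=2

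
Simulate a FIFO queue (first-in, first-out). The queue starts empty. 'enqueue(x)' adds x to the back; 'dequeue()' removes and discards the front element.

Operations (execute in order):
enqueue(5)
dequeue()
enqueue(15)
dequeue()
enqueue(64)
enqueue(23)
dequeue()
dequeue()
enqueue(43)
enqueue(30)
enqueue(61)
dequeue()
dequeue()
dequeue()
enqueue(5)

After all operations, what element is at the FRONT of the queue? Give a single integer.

enqueue(5): queue = [5]
dequeue(): queue = []
enqueue(15): queue = [15]
dequeue(): queue = []
enqueue(64): queue = [64]
enqueue(23): queue = [64, 23]
dequeue(): queue = [23]
dequeue(): queue = []
enqueue(43): queue = [43]
enqueue(30): queue = [43, 30]
enqueue(61): queue = [43, 30, 61]
dequeue(): queue = [30, 61]
dequeue(): queue = [61]
dequeue(): queue = []
enqueue(5): queue = [5]

Answer: 5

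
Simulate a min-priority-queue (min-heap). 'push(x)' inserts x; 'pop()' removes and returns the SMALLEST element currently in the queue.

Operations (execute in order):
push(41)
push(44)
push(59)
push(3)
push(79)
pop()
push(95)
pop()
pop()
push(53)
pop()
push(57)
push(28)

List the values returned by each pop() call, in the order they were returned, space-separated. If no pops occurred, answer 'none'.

push(41): heap contents = [41]
push(44): heap contents = [41, 44]
push(59): heap contents = [41, 44, 59]
push(3): heap contents = [3, 41, 44, 59]
push(79): heap contents = [3, 41, 44, 59, 79]
pop() → 3: heap contents = [41, 44, 59, 79]
push(95): heap contents = [41, 44, 59, 79, 95]
pop() → 41: heap contents = [44, 59, 79, 95]
pop() → 44: heap contents = [59, 79, 95]
push(53): heap contents = [53, 59, 79, 95]
pop() → 53: heap contents = [59, 79, 95]
push(57): heap contents = [57, 59, 79, 95]
push(28): heap contents = [28, 57, 59, 79, 95]

Answer: 3 41 44 53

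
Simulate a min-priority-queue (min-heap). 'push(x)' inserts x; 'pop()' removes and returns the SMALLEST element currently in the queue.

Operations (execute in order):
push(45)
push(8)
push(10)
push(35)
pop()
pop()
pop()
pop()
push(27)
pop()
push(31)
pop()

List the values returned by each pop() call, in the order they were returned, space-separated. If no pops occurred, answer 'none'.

push(45): heap contents = [45]
push(8): heap contents = [8, 45]
push(10): heap contents = [8, 10, 45]
push(35): heap contents = [8, 10, 35, 45]
pop() → 8: heap contents = [10, 35, 45]
pop() → 10: heap contents = [35, 45]
pop() → 35: heap contents = [45]
pop() → 45: heap contents = []
push(27): heap contents = [27]
pop() → 27: heap contents = []
push(31): heap contents = [31]
pop() → 31: heap contents = []

Answer: 8 10 35 45 27 31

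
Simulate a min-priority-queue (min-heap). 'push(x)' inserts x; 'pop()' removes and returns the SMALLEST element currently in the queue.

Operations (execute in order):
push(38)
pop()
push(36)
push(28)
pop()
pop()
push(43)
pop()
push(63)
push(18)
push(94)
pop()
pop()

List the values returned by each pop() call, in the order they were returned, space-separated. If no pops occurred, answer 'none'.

push(38): heap contents = [38]
pop() → 38: heap contents = []
push(36): heap contents = [36]
push(28): heap contents = [28, 36]
pop() → 28: heap contents = [36]
pop() → 36: heap contents = []
push(43): heap contents = [43]
pop() → 43: heap contents = []
push(63): heap contents = [63]
push(18): heap contents = [18, 63]
push(94): heap contents = [18, 63, 94]
pop() → 18: heap contents = [63, 94]
pop() → 63: heap contents = [94]

Answer: 38 28 36 43 18 63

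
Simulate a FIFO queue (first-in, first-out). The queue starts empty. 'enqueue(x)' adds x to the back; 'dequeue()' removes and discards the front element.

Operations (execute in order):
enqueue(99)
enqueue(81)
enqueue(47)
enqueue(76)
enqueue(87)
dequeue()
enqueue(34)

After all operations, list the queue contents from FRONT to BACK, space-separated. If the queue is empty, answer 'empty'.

Answer: 81 47 76 87 34

Derivation:
enqueue(99): [99]
enqueue(81): [99, 81]
enqueue(47): [99, 81, 47]
enqueue(76): [99, 81, 47, 76]
enqueue(87): [99, 81, 47, 76, 87]
dequeue(): [81, 47, 76, 87]
enqueue(34): [81, 47, 76, 87, 34]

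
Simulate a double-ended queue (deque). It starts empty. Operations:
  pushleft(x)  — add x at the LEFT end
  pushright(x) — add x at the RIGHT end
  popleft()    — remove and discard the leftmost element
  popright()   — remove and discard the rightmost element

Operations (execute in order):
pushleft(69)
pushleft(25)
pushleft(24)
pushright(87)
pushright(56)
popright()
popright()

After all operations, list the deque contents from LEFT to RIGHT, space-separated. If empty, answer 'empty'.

pushleft(69): [69]
pushleft(25): [25, 69]
pushleft(24): [24, 25, 69]
pushright(87): [24, 25, 69, 87]
pushright(56): [24, 25, 69, 87, 56]
popright(): [24, 25, 69, 87]
popright(): [24, 25, 69]

Answer: 24 25 69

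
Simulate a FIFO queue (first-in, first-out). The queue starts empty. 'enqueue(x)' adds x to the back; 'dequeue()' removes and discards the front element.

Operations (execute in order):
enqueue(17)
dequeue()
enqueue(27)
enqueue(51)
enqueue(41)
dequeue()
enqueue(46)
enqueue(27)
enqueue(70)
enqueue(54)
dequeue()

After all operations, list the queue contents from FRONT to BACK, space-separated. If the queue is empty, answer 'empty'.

Answer: 41 46 27 70 54

Derivation:
enqueue(17): [17]
dequeue(): []
enqueue(27): [27]
enqueue(51): [27, 51]
enqueue(41): [27, 51, 41]
dequeue(): [51, 41]
enqueue(46): [51, 41, 46]
enqueue(27): [51, 41, 46, 27]
enqueue(70): [51, 41, 46, 27, 70]
enqueue(54): [51, 41, 46, 27, 70, 54]
dequeue(): [41, 46, 27, 70, 54]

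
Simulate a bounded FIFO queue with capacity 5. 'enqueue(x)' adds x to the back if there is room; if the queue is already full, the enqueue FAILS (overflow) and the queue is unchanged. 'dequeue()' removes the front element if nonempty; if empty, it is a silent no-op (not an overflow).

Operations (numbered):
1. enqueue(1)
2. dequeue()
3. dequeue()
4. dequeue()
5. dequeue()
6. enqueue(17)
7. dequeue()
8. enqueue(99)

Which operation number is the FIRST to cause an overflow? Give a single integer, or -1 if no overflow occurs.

Answer: -1

Derivation:
1. enqueue(1): size=1
2. dequeue(): size=0
3. dequeue(): empty, no-op, size=0
4. dequeue(): empty, no-op, size=0
5. dequeue(): empty, no-op, size=0
6. enqueue(17): size=1
7. dequeue(): size=0
8. enqueue(99): size=1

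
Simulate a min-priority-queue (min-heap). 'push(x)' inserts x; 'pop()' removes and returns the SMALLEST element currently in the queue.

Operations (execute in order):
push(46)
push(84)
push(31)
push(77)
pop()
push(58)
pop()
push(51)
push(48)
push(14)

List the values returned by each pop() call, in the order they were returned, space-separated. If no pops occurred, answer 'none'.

Answer: 31 46

Derivation:
push(46): heap contents = [46]
push(84): heap contents = [46, 84]
push(31): heap contents = [31, 46, 84]
push(77): heap contents = [31, 46, 77, 84]
pop() → 31: heap contents = [46, 77, 84]
push(58): heap contents = [46, 58, 77, 84]
pop() → 46: heap contents = [58, 77, 84]
push(51): heap contents = [51, 58, 77, 84]
push(48): heap contents = [48, 51, 58, 77, 84]
push(14): heap contents = [14, 48, 51, 58, 77, 84]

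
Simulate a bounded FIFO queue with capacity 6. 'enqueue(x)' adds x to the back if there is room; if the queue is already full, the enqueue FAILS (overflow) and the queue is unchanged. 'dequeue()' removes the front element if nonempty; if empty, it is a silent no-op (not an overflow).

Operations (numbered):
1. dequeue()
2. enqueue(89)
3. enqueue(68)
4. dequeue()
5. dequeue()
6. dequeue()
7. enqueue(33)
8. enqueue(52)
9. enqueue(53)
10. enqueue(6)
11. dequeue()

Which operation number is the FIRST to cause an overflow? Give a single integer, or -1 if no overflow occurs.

Answer: -1

Derivation:
1. dequeue(): empty, no-op, size=0
2. enqueue(89): size=1
3. enqueue(68): size=2
4. dequeue(): size=1
5. dequeue(): size=0
6. dequeue(): empty, no-op, size=0
7. enqueue(33): size=1
8. enqueue(52): size=2
9. enqueue(53): size=3
10. enqueue(6): size=4
11. dequeue(): size=3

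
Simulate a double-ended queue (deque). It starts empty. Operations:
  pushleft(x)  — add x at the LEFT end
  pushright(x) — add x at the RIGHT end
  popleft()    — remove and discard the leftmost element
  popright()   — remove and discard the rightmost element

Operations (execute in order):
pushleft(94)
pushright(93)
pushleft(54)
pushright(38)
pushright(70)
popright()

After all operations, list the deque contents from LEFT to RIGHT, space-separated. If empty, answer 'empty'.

pushleft(94): [94]
pushright(93): [94, 93]
pushleft(54): [54, 94, 93]
pushright(38): [54, 94, 93, 38]
pushright(70): [54, 94, 93, 38, 70]
popright(): [54, 94, 93, 38]

Answer: 54 94 93 38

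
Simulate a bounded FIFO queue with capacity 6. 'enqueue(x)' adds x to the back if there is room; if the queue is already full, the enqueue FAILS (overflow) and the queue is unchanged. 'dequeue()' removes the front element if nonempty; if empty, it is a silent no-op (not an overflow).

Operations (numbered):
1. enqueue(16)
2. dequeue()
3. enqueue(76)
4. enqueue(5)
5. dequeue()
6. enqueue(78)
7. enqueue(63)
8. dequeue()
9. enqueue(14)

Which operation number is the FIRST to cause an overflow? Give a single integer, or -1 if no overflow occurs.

1. enqueue(16): size=1
2. dequeue(): size=0
3. enqueue(76): size=1
4. enqueue(5): size=2
5. dequeue(): size=1
6. enqueue(78): size=2
7. enqueue(63): size=3
8. dequeue(): size=2
9. enqueue(14): size=3

Answer: -1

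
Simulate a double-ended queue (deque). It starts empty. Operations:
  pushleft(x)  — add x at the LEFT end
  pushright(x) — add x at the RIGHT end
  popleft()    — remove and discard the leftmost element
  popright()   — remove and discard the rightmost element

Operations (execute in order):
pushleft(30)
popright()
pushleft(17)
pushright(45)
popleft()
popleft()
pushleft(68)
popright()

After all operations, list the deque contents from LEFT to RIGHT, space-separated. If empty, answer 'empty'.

Answer: empty

Derivation:
pushleft(30): [30]
popright(): []
pushleft(17): [17]
pushright(45): [17, 45]
popleft(): [45]
popleft(): []
pushleft(68): [68]
popright(): []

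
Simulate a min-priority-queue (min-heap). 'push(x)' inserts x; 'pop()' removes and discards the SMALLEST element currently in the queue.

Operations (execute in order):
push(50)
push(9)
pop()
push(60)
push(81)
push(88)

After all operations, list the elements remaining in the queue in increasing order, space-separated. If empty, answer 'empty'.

Answer: 50 60 81 88

Derivation:
push(50): heap contents = [50]
push(9): heap contents = [9, 50]
pop() → 9: heap contents = [50]
push(60): heap contents = [50, 60]
push(81): heap contents = [50, 60, 81]
push(88): heap contents = [50, 60, 81, 88]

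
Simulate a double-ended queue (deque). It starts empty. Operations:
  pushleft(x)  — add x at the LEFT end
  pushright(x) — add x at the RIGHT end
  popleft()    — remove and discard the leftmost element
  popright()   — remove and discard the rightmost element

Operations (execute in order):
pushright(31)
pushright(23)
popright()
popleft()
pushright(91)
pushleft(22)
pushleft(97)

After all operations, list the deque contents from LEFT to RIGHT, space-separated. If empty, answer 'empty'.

pushright(31): [31]
pushright(23): [31, 23]
popright(): [31]
popleft(): []
pushright(91): [91]
pushleft(22): [22, 91]
pushleft(97): [97, 22, 91]

Answer: 97 22 91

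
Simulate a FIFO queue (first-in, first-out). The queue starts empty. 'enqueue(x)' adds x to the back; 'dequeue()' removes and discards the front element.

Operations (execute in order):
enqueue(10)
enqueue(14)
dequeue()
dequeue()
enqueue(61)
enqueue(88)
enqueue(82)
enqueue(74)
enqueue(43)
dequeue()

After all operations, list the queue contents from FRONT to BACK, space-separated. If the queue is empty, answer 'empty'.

Answer: 88 82 74 43

Derivation:
enqueue(10): [10]
enqueue(14): [10, 14]
dequeue(): [14]
dequeue(): []
enqueue(61): [61]
enqueue(88): [61, 88]
enqueue(82): [61, 88, 82]
enqueue(74): [61, 88, 82, 74]
enqueue(43): [61, 88, 82, 74, 43]
dequeue(): [88, 82, 74, 43]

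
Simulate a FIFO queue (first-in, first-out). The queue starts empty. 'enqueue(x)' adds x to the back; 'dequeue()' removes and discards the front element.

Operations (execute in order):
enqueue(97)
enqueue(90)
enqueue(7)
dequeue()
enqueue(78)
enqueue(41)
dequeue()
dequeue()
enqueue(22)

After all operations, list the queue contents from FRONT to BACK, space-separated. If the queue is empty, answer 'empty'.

Answer: 78 41 22

Derivation:
enqueue(97): [97]
enqueue(90): [97, 90]
enqueue(7): [97, 90, 7]
dequeue(): [90, 7]
enqueue(78): [90, 7, 78]
enqueue(41): [90, 7, 78, 41]
dequeue(): [7, 78, 41]
dequeue(): [78, 41]
enqueue(22): [78, 41, 22]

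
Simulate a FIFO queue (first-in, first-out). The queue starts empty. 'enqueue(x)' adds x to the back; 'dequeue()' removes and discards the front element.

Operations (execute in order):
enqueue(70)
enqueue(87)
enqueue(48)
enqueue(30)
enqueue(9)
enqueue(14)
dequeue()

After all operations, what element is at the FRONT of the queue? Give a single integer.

Answer: 87

Derivation:
enqueue(70): queue = [70]
enqueue(87): queue = [70, 87]
enqueue(48): queue = [70, 87, 48]
enqueue(30): queue = [70, 87, 48, 30]
enqueue(9): queue = [70, 87, 48, 30, 9]
enqueue(14): queue = [70, 87, 48, 30, 9, 14]
dequeue(): queue = [87, 48, 30, 9, 14]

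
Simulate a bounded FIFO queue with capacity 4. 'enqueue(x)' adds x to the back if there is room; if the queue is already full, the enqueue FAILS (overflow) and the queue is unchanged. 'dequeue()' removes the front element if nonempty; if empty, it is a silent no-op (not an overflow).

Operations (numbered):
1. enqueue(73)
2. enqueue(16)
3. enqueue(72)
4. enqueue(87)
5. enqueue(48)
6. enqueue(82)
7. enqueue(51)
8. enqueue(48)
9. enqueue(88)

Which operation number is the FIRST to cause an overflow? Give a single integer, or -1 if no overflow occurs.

Answer: 5

Derivation:
1. enqueue(73): size=1
2. enqueue(16): size=2
3. enqueue(72): size=3
4. enqueue(87): size=4
5. enqueue(48): size=4=cap → OVERFLOW (fail)
6. enqueue(82): size=4=cap → OVERFLOW (fail)
7. enqueue(51): size=4=cap → OVERFLOW (fail)
8. enqueue(48): size=4=cap → OVERFLOW (fail)
9. enqueue(88): size=4=cap → OVERFLOW (fail)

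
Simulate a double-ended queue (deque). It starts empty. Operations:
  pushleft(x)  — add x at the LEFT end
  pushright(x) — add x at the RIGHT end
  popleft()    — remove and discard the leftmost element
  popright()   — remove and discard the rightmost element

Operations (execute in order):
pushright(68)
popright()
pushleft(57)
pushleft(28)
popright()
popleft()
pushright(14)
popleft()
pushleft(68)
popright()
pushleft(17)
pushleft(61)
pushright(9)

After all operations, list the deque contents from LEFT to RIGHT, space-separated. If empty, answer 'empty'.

Answer: 61 17 9

Derivation:
pushright(68): [68]
popright(): []
pushleft(57): [57]
pushleft(28): [28, 57]
popright(): [28]
popleft(): []
pushright(14): [14]
popleft(): []
pushleft(68): [68]
popright(): []
pushleft(17): [17]
pushleft(61): [61, 17]
pushright(9): [61, 17, 9]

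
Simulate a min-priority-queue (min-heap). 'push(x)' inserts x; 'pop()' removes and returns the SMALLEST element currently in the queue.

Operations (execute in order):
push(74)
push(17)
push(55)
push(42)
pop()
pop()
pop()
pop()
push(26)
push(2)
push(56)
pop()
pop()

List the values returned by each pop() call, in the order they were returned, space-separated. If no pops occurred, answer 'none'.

Answer: 17 42 55 74 2 26

Derivation:
push(74): heap contents = [74]
push(17): heap contents = [17, 74]
push(55): heap contents = [17, 55, 74]
push(42): heap contents = [17, 42, 55, 74]
pop() → 17: heap contents = [42, 55, 74]
pop() → 42: heap contents = [55, 74]
pop() → 55: heap contents = [74]
pop() → 74: heap contents = []
push(26): heap contents = [26]
push(2): heap contents = [2, 26]
push(56): heap contents = [2, 26, 56]
pop() → 2: heap contents = [26, 56]
pop() → 26: heap contents = [56]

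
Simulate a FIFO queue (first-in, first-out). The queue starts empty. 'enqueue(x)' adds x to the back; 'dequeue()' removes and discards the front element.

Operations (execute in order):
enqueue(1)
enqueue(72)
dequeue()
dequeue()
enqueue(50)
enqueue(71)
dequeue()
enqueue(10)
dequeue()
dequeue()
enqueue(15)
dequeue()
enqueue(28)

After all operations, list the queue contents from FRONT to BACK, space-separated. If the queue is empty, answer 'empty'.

enqueue(1): [1]
enqueue(72): [1, 72]
dequeue(): [72]
dequeue(): []
enqueue(50): [50]
enqueue(71): [50, 71]
dequeue(): [71]
enqueue(10): [71, 10]
dequeue(): [10]
dequeue(): []
enqueue(15): [15]
dequeue(): []
enqueue(28): [28]

Answer: 28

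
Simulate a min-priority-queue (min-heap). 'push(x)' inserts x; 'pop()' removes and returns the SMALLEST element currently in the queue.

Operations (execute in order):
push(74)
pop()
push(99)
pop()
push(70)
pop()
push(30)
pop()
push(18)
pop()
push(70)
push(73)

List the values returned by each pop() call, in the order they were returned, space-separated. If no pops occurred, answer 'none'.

Answer: 74 99 70 30 18

Derivation:
push(74): heap contents = [74]
pop() → 74: heap contents = []
push(99): heap contents = [99]
pop() → 99: heap contents = []
push(70): heap contents = [70]
pop() → 70: heap contents = []
push(30): heap contents = [30]
pop() → 30: heap contents = []
push(18): heap contents = [18]
pop() → 18: heap contents = []
push(70): heap contents = [70]
push(73): heap contents = [70, 73]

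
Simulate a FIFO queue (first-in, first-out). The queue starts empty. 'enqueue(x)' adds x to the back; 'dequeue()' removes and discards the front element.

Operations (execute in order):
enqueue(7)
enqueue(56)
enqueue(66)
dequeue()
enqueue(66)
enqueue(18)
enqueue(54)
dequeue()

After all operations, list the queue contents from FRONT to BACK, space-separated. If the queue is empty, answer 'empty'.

Answer: 66 66 18 54

Derivation:
enqueue(7): [7]
enqueue(56): [7, 56]
enqueue(66): [7, 56, 66]
dequeue(): [56, 66]
enqueue(66): [56, 66, 66]
enqueue(18): [56, 66, 66, 18]
enqueue(54): [56, 66, 66, 18, 54]
dequeue(): [66, 66, 18, 54]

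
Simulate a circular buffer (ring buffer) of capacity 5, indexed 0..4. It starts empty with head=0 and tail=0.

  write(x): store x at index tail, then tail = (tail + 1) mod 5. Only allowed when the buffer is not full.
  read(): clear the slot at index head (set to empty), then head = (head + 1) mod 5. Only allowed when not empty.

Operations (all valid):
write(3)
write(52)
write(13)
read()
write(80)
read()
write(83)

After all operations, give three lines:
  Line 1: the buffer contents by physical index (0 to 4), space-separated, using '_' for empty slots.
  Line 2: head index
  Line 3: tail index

Answer: _ _ 13 80 83
2
0

Derivation:
write(3): buf=[3 _ _ _ _], head=0, tail=1, size=1
write(52): buf=[3 52 _ _ _], head=0, tail=2, size=2
write(13): buf=[3 52 13 _ _], head=0, tail=3, size=3
read(): buf=[_ 52 13 _ _], head=1, tail=3, size=2
write(80): buf=[_ 52 13 80 _], head=1, tail=4, size=3
read(): buf=[_ _ 13 80 _], head=2, tail=4, size=2
write(83): buf=[_ _ 13 80 83], head=2, tail=0, size=3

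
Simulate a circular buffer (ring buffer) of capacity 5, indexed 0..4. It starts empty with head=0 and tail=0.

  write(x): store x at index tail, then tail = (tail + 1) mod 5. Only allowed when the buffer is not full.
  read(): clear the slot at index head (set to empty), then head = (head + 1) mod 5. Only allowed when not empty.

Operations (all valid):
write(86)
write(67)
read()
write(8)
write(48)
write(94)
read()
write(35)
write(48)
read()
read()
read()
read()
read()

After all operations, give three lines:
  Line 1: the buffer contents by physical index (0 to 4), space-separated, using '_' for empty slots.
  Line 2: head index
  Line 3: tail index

Answer: _ _ _ _ _
2
2

Derivation:
write(86): buf=[86 _ _ _ _], head=0, tail=1, size=1
write(67): buf=[86 67 _ _ _], head=0, tail=2, size=2
read(): buf=[_ 67 _ _ _], head=1, tail=2, size=1
write(8): buf=[_ 67 8 _ _], head=1, tail=3, size=2
write(48): buf=[_ 67 8 48 _], head=1, tail=4, size=3
write(94): buf=[_ 67 8 48 94], head=1, tail=0, size=4
read(): buf=[_ _ 8 48 94], head=2, tail=0, size=3
write(35): buf=[35 _ 8 48 94], head=2, tail=1, size=4
write(48): buf=[35 48 8 48 94], head=2, tail=2, size=5
read(): buf=[35 48 _ 48 94], head=3, tail=2, size=4
read(): buf=[35 48 _ _ 94], head=4, tail=2, size=3
read(): buf=[35 48 _ _ _], head=0, tail=2, size=2
read(): buf=[_ 48 _ _ _], head=1, tail=2, size=1
read(): buf=[_ _ _ _ _], head=2, tail=2, size=0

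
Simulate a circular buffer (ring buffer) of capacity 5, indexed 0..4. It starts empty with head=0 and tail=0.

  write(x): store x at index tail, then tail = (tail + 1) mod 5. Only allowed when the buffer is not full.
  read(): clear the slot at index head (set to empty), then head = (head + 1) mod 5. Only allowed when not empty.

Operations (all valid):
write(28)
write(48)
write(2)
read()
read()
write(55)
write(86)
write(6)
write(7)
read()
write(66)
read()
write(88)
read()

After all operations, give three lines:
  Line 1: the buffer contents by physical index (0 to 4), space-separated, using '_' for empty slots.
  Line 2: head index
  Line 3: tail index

Answer: 6 7 66 88 _
0
4

Derivation:
write(28): buf=[28 _ _ _ _], head=0, tail=1, size=1
write(48): buf=[28 48 _ _ _], head=0, tail=2, size=2
write(2): buf=[28 48 2 _ _], head=0, tail=3, size=3
read(): buf=[_ 48 2 _ _], head=1, tail=3, size=2
read(): buf=[_ _ 2 _ _], head=2, tail=3, size=1
write(55): buf=[_ _ 2 55 _], head=2, tail=4, size=2
write(86): buf=[_ _ 2 55 86], head=2, tail=0, size=3
write(6): buf=[6 _ 2 55 86], head=2, tail=1, size=4
write(7): buf=[6 7 2 55 86], head=2, tail=2, size=5
read(): buf=[6 7 _ 55 86], head=3, tail=2, size=4
write(66): buf=[6 7 66 55 86], head=3, tail=3, size=5
read(): buf=[6 7 66 _ 86], head=4, tail=3, size=4
write(88): buf=[6 7 66 88 86], head=4, tail=4, size=5
read(): buf=[6 7 66 88 _], head=0, tail=4, size=4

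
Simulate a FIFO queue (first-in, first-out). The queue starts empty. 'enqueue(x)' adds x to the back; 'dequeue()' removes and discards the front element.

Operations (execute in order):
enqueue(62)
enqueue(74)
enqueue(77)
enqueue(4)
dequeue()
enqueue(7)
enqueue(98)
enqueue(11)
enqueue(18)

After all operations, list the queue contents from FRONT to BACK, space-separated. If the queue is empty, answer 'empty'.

Answer: 74 77 4 7 98 11 18

Derivation:
enqueue(62): [62]
enqueue(74): [62, 74]
enqueue(77): [62, 74, 77]
enqueue(4): [62, 74, 77, 4]
dequeue(): [74, 77, 4]
enqueue(7): [74, 77, 4, 7]
enqueue(98): [74, 77, 4, 7, 98]
enqueue(11): [74, 77, 4, 7, 98, 11]
enqueue(18): [74, 77, 4, 7, 98, 11, 18]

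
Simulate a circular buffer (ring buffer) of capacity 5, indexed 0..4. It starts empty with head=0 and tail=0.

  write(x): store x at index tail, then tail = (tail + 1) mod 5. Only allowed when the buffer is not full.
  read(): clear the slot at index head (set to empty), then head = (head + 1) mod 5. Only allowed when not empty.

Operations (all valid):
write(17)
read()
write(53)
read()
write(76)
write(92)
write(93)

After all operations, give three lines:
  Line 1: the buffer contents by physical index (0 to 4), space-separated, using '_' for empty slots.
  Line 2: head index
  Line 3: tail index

write(17): buf=[17 _ _ _ _], head=0, tail=1, size=1
read(): buf=[_ _ _ _ _], head=1, tail=1, size=0
write(53): buf=[_ 53 _ _ _], head=1, tail=2, size=1
read(): buf=[_ _ _ _ _], head=2, tail=2, size=0
write(76): buf=[_ _ 76 _ _], head=2, tail=3, size=1
write(92): buf=[_ _ 76 92 _], head=2, tail=4, size=2
write(93): buf=[_ _ 76 92 93], head=2, tail=0, size=3

Answer: _ _ 76 92 93
2
0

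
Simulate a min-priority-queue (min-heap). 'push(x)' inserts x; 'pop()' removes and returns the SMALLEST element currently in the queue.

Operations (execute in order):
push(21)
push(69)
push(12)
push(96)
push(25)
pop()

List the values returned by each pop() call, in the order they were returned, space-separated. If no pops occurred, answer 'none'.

push(21): heap contents = [21]
push(69): heap contents = [21, 69]
push(12): heap contents = [12, 21, 69]
push(96): heap contents = [12, 21, 69, 96]
push(25): heap contents = [12, 21, 25, 69, 96]
pop() → 12: heap contents = [21, 25, 69, 96]

Answer: 12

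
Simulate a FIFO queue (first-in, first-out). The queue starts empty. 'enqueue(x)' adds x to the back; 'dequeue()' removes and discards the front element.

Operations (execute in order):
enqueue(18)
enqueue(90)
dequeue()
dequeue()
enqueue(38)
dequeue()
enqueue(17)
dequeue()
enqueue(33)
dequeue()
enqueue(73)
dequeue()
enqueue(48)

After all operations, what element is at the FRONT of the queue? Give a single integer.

enqueue(18): queue = [18]
enqueue(90): queue = [18, 90]
dequeue(): queue = [90]
dequeue(): queue = []
enqueue(38): queue = [38]
dequeue(): queue = []
enqueue(17): queue = [17]
dequeue(): queue = []
enqueue(33): queue = [33]
dequeue(): queue = []
enqueue(73): queue = [73]
dequeue(): queue = []
enqueue(48): queue = [48]

Answer: 48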